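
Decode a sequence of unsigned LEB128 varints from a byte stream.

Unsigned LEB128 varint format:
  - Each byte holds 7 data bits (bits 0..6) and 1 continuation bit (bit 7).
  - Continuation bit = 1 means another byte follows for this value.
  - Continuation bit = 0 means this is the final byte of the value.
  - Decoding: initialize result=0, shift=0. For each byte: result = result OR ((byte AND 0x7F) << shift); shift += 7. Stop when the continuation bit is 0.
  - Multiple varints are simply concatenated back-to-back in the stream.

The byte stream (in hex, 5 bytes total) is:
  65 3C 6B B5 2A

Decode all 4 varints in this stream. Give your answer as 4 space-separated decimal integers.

Answer: 101 60 107 5429

Derivation:
  byte[0]=0x65 cont=0 payload=0x65=101: acc |= 101<<0 -> acc=101 shift=7 [end]
Varint 1: bytes[0:1] = 65 -> value 101 (1 byte(s))
  byte[1]=0x3C cont=0 payload=0x3C=60: acc |= 60<<0 -> acc=60 shift=7 [end]
Varint 2: bytes[1:2] = 3C -> value 60 (1 byte(s))
  byte[2]=0x6B cont=0 payload=0x6B=107: acc |= 107<<0 -> acc=107 shift=7 [end]
Varint 3: bytes[2:3] = 6B -> value 107 (1 byte(s))
  byte[3]=0xB5 cont=1 payload=0x35=53: acc |= 53<<0 -> acc=53 shift=7
  byte[4]=0x2A cont=0 payload=0x2A=42: acc |= 42<<7 -> acc=5429 shift=14 [end]
Varint 4: bytes[3:5] = B5 2A -> value 5429 (2 byte(s))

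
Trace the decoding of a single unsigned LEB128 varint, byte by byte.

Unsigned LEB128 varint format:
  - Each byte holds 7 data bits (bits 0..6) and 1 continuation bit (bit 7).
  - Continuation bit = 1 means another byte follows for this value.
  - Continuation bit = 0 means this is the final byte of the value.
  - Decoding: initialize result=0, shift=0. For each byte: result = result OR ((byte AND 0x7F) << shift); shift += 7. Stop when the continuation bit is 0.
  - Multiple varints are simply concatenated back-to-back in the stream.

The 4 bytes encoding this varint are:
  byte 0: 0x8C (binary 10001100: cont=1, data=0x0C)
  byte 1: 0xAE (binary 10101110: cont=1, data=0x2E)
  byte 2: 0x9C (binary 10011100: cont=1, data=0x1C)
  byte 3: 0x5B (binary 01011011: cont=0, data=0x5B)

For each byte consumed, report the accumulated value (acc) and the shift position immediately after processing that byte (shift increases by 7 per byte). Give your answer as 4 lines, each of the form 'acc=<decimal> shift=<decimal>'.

Answer: acc=12 shift=7
acc=5900 shift=14
acc=464652 shift=21
acc=191305484 shift=28

Derivation:
byte 0=0x8C: payload=0x0C=12, contrib = 12<<0 = 12; acc -> 12, shift -> 7
byte 1=0xAE: payload=0x2E=46, contrib = 46<<7 = 5888; acc -> 5900, shift -> 14
byte 2=0x9C: payload=0x1C=28, contrib = 28<<14 = 458752; acc -> 464652, shift -> 21
byte 3=0x5B: payload=0x5B=91, contrib = 91<<21 = 190840832; acc -> 191305484, shift -> 28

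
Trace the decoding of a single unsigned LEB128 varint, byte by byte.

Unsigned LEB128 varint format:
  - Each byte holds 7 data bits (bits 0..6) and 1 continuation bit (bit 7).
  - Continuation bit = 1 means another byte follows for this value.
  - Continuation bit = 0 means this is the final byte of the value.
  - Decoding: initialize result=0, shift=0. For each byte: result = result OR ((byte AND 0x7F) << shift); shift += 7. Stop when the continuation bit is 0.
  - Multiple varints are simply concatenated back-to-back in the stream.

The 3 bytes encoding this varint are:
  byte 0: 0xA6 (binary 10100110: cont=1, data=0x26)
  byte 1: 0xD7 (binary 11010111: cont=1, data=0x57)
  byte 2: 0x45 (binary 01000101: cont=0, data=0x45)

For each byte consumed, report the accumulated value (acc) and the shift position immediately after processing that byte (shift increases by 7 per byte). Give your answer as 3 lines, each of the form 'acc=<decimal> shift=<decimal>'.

byte 0=0xA6: payload=0x26=38, contrib = 38<<0 = 38; acc -> 38, shift -> 7
byte 1=0xD7: payload=0x57=87, contrib = 87<<7 = 11136; acc -> 11174, shift -> 14
byte 2=0x45: payload=0x45=69, contrib = 69<<14 = 1130496; acc -> 1141670, shift -> 21

Answer: acc=38 shift=7
acc=11174 shift=14
acc=1141670 shift=21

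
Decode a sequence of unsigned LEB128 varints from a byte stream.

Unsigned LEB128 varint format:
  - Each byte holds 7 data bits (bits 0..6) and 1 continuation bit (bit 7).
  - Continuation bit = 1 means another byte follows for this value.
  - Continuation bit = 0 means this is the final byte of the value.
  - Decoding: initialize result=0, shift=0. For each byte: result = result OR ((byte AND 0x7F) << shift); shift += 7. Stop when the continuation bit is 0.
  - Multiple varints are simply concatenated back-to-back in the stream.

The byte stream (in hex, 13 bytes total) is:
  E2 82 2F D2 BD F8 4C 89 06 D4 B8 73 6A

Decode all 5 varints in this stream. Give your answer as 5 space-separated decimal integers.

  byte[0]=0xE2 cont=1 payload=0x62=98: acc |= 98<<0 -> acc=98 shift=7
  byte[1]=0x82 cont=1 payload=0x02=2: acc |= 2<<7 -> acc=354 shift=14
  byte[2]=0x2F cont=0 payload=0x2F=47: acc |= 47<<14 -> acc=770402 shift=21 [end]
Varint 1: bytes[0:3] = E2 82 2F -> value 770402 (3 byte(s))
  byte[3]=0xD2 cont=1 payload=0x52=82: acc |= 82<<0 -> acc=82 shift=7
  byte[4]=0xBD cont=1 payload=0x3D=61: acc |= 61<<7 -> acc=7890 shift=14
  byte[5]=0xF8 cont=1 payload=0x78=120: acc |= 120<<14 -> acc=1973970 shift=21
  byte[6]=0x4C cont=0 payload=0x4C=76: acc |= 76<<21 -> acc=161357522 shift=28 [end]
Varint 2: bytes[3:7] = D2 BD F8 4C -> value 161357522 (4 byte(s))
  byte[7]=0x89 cont=1 payload=0x09=9: acc |= 9<<0 -> acc=9 shift=7
  byte[8]=0x06 cont=0 payload=0x06=6: acc |= 6<<7 -> acc=777 shift=14 [end]
Varint 3: bytes[7:9] = 89 06 -> value 777 (2 byte(s))
  byte[9]=0xD4 cont=1 payload=0x54=84: acc |= 84<<0 -> acc=84 shift=7
  byte[10]=0xB8 cont=1 payload=0x38=56: acc |= 56<<7 -> acc=7252 shift=14
  byte[11]=0x73 cont=0 payload=0x73=115: acc |= 115<<14 -> acc=1891412 shift=21 [end]
Varint 4: bytes[9:12] = D4 B8 73 -> value 1891412 (3 byte(s))
  byte[12]=0x6A cont=0 payload=0x6A=106: acc |= 106<<0 -> acc=106 shift=7 [end]
Varint 5: bytes[12:13] = 6A -> value 106 (1 byte(s))

Answer: 770402 161357522 777 1891412 106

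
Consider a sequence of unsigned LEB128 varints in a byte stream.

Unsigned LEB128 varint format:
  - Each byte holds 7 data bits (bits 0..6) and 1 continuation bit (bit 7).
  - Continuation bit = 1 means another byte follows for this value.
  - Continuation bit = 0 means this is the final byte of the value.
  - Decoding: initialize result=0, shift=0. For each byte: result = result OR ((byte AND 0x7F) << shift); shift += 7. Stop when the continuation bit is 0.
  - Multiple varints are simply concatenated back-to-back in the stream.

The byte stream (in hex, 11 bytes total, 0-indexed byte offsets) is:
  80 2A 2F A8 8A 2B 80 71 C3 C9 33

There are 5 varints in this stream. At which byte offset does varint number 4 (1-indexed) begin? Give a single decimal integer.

  byte[0]=0x80 cont=1 payload=0x00=0: acc |= 0<<0 -> acc=0 shift=7
  byte[1]=0x2A cont=0 payload=0x2A=42: acc |= 42<<7 -> acc=5376 shift=14 [end]
Varint 1: bytes[0:2] = 80 2A -> value 5376 (2 byte(s))
  byte[2]=0x2F cont=0 payload=0x2F=47: acc |= 47<<0 -> acc=47 shift=7 [end]
Varint 2: bytes[2:3] = 2F -> value 47 (1 byte(s))
  byte[3]=0xA8 cont=1 payload=0x28=40: acc |= 40<<0 -> acc=40 shift=7
  byte[4]=0x8A cont=1 payload=0x0A=10: acc |= 10<<7 -> acc=1320 shift=14
  byte[5]=0x2B cont=0 payload=0x2B=43: acc |= 43<<14 -> acc=705832 shift=21 [end]
Varint 3: bytes[3:6] = A8 8A 2B -> value 705832 (3 byte(s))
  byte[6]=0x80 cont=1 payload=0x00=0: acc |= 0<<0 -> acc=0 shift=7
  byte[7]=0x71 cont=0 payload=0x71=113: acc |= 113<<7 -> acc=14464 shift=14 [end]
Varint 4: bytes[6:8] = 80 71 -> value 14464 (2 byte(s))
  byte[8]=0xC3 cont=1 payload=0x43=67: acc |= 67<<0 -> acc=67 shift=7
  byte[9]=0xC9 cont=1 payload=0x49=73: acc |= 73<<7 -> acc=9411 shift=14
  byte[10]=0x33 cont=0 payload=0x33=51: acc |= 51<<14 -> acc=844995 shift=21 [end]
Varint 5: bytes[8:11] = C3 C9 33 -> value 844995 (3 byte(s))

Answer: 6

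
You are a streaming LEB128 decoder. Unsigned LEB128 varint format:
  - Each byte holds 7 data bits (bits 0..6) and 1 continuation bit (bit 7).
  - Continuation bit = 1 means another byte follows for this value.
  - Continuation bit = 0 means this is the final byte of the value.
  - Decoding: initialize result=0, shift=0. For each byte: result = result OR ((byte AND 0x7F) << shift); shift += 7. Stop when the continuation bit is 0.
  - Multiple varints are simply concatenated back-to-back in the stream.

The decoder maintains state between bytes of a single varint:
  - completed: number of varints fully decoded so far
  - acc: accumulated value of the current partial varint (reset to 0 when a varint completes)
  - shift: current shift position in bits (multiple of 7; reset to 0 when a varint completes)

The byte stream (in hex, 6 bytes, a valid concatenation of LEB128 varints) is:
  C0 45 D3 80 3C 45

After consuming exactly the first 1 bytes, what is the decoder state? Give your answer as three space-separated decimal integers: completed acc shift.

byte[0]=0xC0 cont=1 payload=0x40: acc |= 64<<0 -> completed=0 acc=64 shift=7

Answer: 0 64 7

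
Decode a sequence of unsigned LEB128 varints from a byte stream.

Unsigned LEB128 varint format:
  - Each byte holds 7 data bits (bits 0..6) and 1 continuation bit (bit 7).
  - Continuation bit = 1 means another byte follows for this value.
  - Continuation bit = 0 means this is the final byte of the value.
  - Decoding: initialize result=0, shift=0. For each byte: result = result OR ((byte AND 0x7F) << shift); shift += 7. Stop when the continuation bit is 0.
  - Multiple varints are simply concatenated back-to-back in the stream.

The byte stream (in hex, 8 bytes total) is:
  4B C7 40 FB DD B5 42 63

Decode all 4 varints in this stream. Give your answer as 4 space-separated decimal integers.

  byte[0]=0x4B cont=0 payload=0x4B=75: acc |= 75<<0 -> acc=75 shift=7 [end]
Varint 1: bytes[0:1] = 4B -> value 75 (1 byte(s))
  byte[1]=0xC7 cont=1 payload=0x47=71: acc |= 71<<0 -> acc=71 shift=7
  byte[2]=0x40 cont=0 payload=0x40=64: acc |= 64<<7 -> acc=8263 shift=14 [end]
Varint 2: bytes[1:3] = C7 40 -> value 8263 (2 byte(s))
  byte[3]=0xFB cont=1 payload=0x7B=123: acc |= 123<<0 -> acc=123 shift=7
  byte[4]=0xDD cont=1 payload=0x5D=93: acc |= 93<<7 -> acc=12027 shift=14
  byte[5]=0xB5 cont=1 payload=0x35=53: acc |= 53<<14 -> acc=880379 shift=21
  byte[6]=0x42 cont=0 payload=0x42=66: acc |= 66<<21 -> acc=139292411 shift=28 [end]
Varint 3: bytes[3:7] = FB DD B5 42 -> value 139292411 (4 byte(s))
  byte[7]=0x63 cont=0 payload=0x63=99: acc |= 99<<0 -> acc=99 shift=7 [end]
Varint 4: bytes[7:8] = 63 -> value 99 (1 byte(s))

Answer: 75 8263 139292411 99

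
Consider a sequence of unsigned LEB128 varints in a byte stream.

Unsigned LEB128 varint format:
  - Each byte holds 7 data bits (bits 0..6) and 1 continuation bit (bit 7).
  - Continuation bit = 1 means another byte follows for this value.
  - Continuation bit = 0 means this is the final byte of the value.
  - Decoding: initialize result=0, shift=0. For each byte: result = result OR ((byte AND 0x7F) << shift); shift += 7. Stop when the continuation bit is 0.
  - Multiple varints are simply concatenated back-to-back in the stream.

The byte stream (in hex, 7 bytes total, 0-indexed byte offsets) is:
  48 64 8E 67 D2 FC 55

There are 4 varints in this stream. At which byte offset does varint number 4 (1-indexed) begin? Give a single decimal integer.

  byte[0]=0x48 cont=0 payload=0x48=72: acc |= 72<<0 -> acc=72 shift=7 [end]
Varint 1: bytes[0:1] = 48 -> value 72 (1 byte(s))
  byte[1]=0x64 cont=0 payload=0x64=100: acc |= 100<<0 -> acc=100 shift=7 [end]
Varint 2: bytes[1:2] = 64 -> value 100 (1 byte(s))
  byte[2]=0x8E cont=1 payload=0x0E=14: acc |= 14<<0 -> acc=14 shift=7
  byte[3]=0x67 cont=0 payload=0x67=103: acc |= 103<<7 -> acc=13198 shift=14 [end]
Varint 3: bytes[2:4] = 8E 67 -> value 13198 (2 byte(s))
  byte[4]=0xD2 cont=1 payload=0x52=82: acc |= 82<<0 -> acc=82 shift=7
  byte[5]=0xFC cont=1 payload=0x7C=124: acc |= 124<<7 -> acc=15954 shift=14
  byte[6]=0x55 cont=0 payload=0x55=85: acc |= 85<<14 -> acc=1408594 shift=21 [end]
Varint 4: bytes[4:7] = D2 FC 55 -> value 1408594 (3 byte(s))

Answer: 4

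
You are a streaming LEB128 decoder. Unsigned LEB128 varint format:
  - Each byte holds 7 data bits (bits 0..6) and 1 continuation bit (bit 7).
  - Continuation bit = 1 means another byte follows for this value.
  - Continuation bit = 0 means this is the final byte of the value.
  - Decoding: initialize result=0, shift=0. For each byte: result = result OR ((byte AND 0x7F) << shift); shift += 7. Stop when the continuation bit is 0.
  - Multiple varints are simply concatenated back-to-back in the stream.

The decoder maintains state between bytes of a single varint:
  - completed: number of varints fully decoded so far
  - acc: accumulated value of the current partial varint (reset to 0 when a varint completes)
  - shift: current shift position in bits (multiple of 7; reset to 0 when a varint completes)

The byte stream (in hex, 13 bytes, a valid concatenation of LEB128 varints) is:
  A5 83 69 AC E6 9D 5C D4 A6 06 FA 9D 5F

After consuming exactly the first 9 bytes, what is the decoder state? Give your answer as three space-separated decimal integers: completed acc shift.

byte[0]=0xA5 cont=1 payload=0x25: acc |= 37<<0 -> completed=0 acc=37 shift=7
byte[1]=0x83 cont=1 payload=0x03: acc |= 3<<7 -> completed=0 acc=421 shift=14
byte[2]=0x69 cont=0 payload=0x69: varint #1 complete (value=1720741); reset -> completed=1 acc=0 shift=0
byte[3]=0xAC cont=1 payload=0x2C: acc |= 44<<0 -> completed=1 acc=44 shift=7
byte[4]=0xE6 cont=1 payload=0x66: acc |= 102<<7 -> completed=1 acc=13100 shift=14
byte[5]=0x9D cont=1 payload=0x1D: acc |= 29<<14 -> completed=1 acc=488236 shift=21
byte[6]=0x5C cont=0 payload=0x5C: varint #2 complete (value=193426220); reset -> completed=2 acc=0 shift=0
byte[7]=0xD4 cont=1 payload=0x54: acc |= 84<<0 -> completed=2 acc=84 shift=7
byte[8]=0xA6 cont=1 payload=0x26: acc |= 38<<7 -> completed=2 acc=4948 shift=14

Answer: 2 4948 14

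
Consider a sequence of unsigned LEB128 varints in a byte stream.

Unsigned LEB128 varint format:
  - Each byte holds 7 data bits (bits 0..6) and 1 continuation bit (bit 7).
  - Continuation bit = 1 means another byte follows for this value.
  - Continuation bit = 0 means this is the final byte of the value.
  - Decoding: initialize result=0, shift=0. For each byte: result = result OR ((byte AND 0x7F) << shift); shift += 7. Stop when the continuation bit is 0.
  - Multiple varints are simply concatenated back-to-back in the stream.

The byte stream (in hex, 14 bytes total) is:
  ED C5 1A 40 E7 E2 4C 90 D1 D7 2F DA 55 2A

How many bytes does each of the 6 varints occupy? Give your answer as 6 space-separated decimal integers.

  byte[0]=0xED cont=1 payload=0x6D=109: acc |= 109<<0 -> acc=109 shift=7
  byte[1]=0xC5 cont=1 payload=0x45=69: acc |= 69<<7 -> acc=8941 shift=14
  byte[2]=0x1A cont=0 payload=0x1A=26: acc |= 26<<14 -> acc=434925 shift=21 [end]
Varint 1: bytes[0:3] = ED C5 1A -> value 434925 (3 byte(s))
  byte[3]=0x40 cont=0 payload=0x40=64: acc |= 64<<0 -> acc=64 shift=7 [end]
Varint 2: bytes[3:4] = 40 -> value 64 (1 byte(s))
  byte[4]=0xE7 cont=1 payload=0x67=103: acc |= 103<<0 -> acc=103 shift=7
  byte[5]=0xE2 cont=1 payload=0x62=98: acc |= 98<<7 -> acc=12647 shift=14
  byte[6]=0x4C cont=0 payload=0x4C=76: acc |= 76<<14 -> acc=1257831 shift=21 [end]
Varint 3: bytes[4:7] = E7 E2 4C -> value 1257831 (3 byte(s))
  byte[7]=0x90 cont=1 payload=0x10=16: acc |= 16<<0 -> acc=16 shift=7
  byte[8]=0xD1 cont=1 payload=0x51=81: acc |= 81<<7 -> acc=10384 shift=14
  byte[9]=0xD7 cont=1 payload=0x57=87: acc |= 87<<14 -> acc=1435792 shift=21
  byte[10]=0x2F cont=0 payload=0x2F=47: acc |= 47<<21 -> acc=100001936 shift=28 [end]
Varint 4: bytes[7:11] = 90 D1 D7 2F -> value 100001936 (4 byte(s))
  byte[11]=0xDA cont=1 payload=0x5A=90: acc |= 90<<0 -> acc=90 shift=7
  byte[12]=0x55 cont=0 payload=0x55=85: acc |= 85<<7 -> acc=10970 shift=14 [end]
Varint 5: bytes[11:13] = DA 55 -> value 10970 (2 byte(s))
  byte[13]=0x2A cont=0 payload=0x2A=42: acc |= 42<<0 -> acc=42 shift=7 [end]
Varint 6: bytes[13:14] = 2A -> value 42 (1 byte(s))

Answer: 3 1 3 4 2 1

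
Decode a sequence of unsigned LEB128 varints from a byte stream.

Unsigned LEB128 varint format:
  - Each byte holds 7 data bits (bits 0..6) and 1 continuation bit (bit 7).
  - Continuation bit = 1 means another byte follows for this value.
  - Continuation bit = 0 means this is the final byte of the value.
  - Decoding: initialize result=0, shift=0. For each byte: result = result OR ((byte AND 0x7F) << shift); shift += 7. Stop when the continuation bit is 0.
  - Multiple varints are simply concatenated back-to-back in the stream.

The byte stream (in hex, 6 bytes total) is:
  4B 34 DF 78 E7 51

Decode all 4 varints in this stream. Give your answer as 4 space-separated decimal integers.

  byte[0]=0x4B cont=0 payload=0x4B=75: acc |= 75<<0 -> acc=75 shift=7 [end]
Varint 1: bytes[0:1] = 4B -> value 75 (1 byte(s))
  byte[1]=0x34 cont=0 payload=0x34=52: acc |= 52<<0 -> acc=52 shift=7 [end]
Varint 2: bytes[1:2] = 34 -> value 52 (1 byte(s))
  byte[2]=0xDF cont=1 payload=0x5F=95: acc |= 95<<0 -> acc=95 shift=7
  byte[3]=0x78 cont=0 payload=0x78=120: acc |= 120<<7 -> acc=15455 shift=14 [end]
Varint 3: bytes[2:4] = DF 78 -> value 15455 (2 byte(s))
  byte[4]=0xE7 cont=1 payload=0x67=103: acc |= 103<<0 -> acc=103 shift=7
  byte[5]=0x51 cont=0 payload=0x51=81: acc |= 81<<7 -> acc=10471 shift=14 [end]
Varint 4: bytes[4:6] = E7 51 -> value 10471 (2 byte(s))

Answer: 75 52 15455 10471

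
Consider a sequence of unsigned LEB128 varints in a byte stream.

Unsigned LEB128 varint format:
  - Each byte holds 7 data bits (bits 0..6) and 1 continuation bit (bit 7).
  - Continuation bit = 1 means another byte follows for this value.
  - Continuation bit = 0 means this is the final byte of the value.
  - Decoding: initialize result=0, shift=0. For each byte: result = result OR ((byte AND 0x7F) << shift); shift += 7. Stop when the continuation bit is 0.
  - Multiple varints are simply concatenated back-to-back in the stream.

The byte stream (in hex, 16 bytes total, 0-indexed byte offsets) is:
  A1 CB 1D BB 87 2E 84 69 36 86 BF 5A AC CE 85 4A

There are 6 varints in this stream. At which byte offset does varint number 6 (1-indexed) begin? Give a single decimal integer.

Answer: 12

Derivation:
  byte[0]=0xA1 cont=1 payload=0x21=33: acc |= 33<<0 -> acc=33 shift=7
  byte[1]=0xCB cont=1 payload=0x4B=75: acc |= 75<<7 -> acc=9633 shift=14
  byte[2]=0x1D cont=0 payload=0x1D=29: acc |= 29<<14 -> acc=484769 shift=21 [end]
Varint 1: bytes[0:3] = A1 CB 1D -> value 484769 (3 byte(s))
  byte[3]=0xBB cont=1 payload=0x3B=59: acc |= 59<<0 -> acc=59 shift=7
  byte[4]=0x87 cont=1 payload=0x07=7: acc |= 7<<7 -> acc=955 shift=14
  byte[5]=0x2E cont=0 payload=0x2E=46: acc |= 46<<14 -> acc=754619 shift=21 [end]
Varint 2: bytes[3:6] = BB 87 2E -> value 754619 (3 byte(s))
  byte[6]=0x84 cont=1 payload=0x04=4: acc |= 4<<0 -> acc=4 shift=7
  byte[7]=0x69 cont=0 payload=0x69=105: acc |= 105<<7 -> acc=13444 shift=14 [end]
Varint 3: bytes[6:8] = 84 69 -> value 13444 (2 byte(s))
  byte[8]=0x36 cont=0 payload=0x36=54: acc |= 54<<0 -> acc=54 shift=7 [end]
Varint 4: bytes[8:9] = 36 -> value 54 (1 byte(s))
  byte[9]=0x86 cont=1 payload=0x06=6: acc |= 6<<0 -> acc=6 shift=7
  byte[10]=0xBF cont=1 payload=0x3F=63: acc |= 63<<7 -> acc=8070 shift=14
  byte[11]=0x5A cont=0 payload=0x5A=90: acc |= 90<<14 -> acc=1482630 shift=21 [end]
Varint 5: bytes[9:12] = 86 BF 5A -> value 1482630 (3 byte(s))
  byte[12]=0xAC cont=1 payload=0x2C=44: acc |= 44<<0 -> acc=44 shift=7
  byte[13]=0xCE cont=1 payload=0x4E=78: acc |= 78<<7 -> acc=10028 shift=14
  byte[14]=0x85 cont=1 payload=0x05=5: acc |= 5<<14 -> acc=91948 shift=21
  byte[15]=0x4A cont=0 payload=0x4A=74: acc |= 74<<21 -> acc=155281196 shift=28 [end]
Varint 6: bytes[12:16] = AC CE 85 4A -> value 155281196 (4 byte(s))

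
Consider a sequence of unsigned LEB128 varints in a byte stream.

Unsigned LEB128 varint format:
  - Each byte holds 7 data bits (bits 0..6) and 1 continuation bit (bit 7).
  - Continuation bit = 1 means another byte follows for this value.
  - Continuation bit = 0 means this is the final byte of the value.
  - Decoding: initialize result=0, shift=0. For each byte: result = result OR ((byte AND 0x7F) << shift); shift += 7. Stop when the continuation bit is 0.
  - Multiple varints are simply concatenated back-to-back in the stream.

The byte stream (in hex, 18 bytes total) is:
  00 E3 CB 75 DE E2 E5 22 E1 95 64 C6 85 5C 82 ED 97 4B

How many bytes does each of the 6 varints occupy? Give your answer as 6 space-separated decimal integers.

  byte[0]=0x00 cont=0 payload=0x00=0: acc |= 0<<0 -> acc=0 shift=7 [end]
Varint 1: bytes[0:1] = 00 -> value 0 (1 byte(s))
  byte[1]=0xE3 cont=1 payload=0x63=99: acc |= 99<<0 -> acc=99 shift=7
  byte[2]=0xCB cont=1 payload=0x4B=75: acc |= 75<<7 -> acc=9699 shift=14
  byte[3]=0x75 cont=0 payload=0x75=117: acc |= 117<<14 -> acc=1926627 shift=21 [end]
Varint 2: bytes[1:4] = E3 CB 75 -> value 1926627 (3 byte(s))
  byte[4]=0xDE cont=1 payload=0x5E=94: acc |= 94<<0 -> acc=94 shift=7
  byte[5]=0xE2 cont=1 payload=0x62=98: acc |= 98<<7 -> acc=12638 shift=14
  byte[6]=0xE5 cont=1 payload=0x65=101: acc |= 101<<14 -> acc=1667422 shift=21
  byte[7]=0x22 cont=0 payload=0x22=34: acc |= 34<<21 -> acc=72970590 shift=28 [end]
Varint 3: bytes[4:8] = DE E2 E5 22 -> value 72970590 (4 byte(s))
  byte[8]=0xE1 cont=1 payload=0x61=97: acc |= 97<<0 -> acc=97 shift=7
  byte[9]=0x95 cont=1 payload=0x15=21: acc |= 21<<7 -> acc=2785 shift=14
  byte[10]=0x64 cont=0 payload=0x64=100: acc |= 100<<14 -> acc=1641185 shift=21 [end]
Varint 4: bytes[8:11] = E1 95 64 -> value 1641185 (3 byte(s))
  byte[11]=0xC6 cont=1 payload=0x46=70: acc |= 70<<0 -> acc=70 shift=7
  byte[12]=0x85 cont=1 payload=0x05=5: acc |= 5<<7 -> acc=710 shift=14
  byte[13]=0x5C cont=0 payload=0x5C=92: acc |= 92<<14 -> acc=1508038 shift=21 [end]
Varint 5: bytes[11:14] = C6 85 5C -> value 1508038 (3 byte(s))
  byte[14]=0x82 cont=1 payload=0x02=2: acc |= 2<<0 -> acc=2 shift=7
  byte[15]=0xED cont=1 payload=0x6D=109: acc |= 109<<7 -> acc=13954 shift=14
  byte[16]=0x97 cont=1 payload=0x17=23: acc |= 23<<14 -> acc=390786 shift=21
  byte[17]=0x4B cont=0 payload=0x4B=75: acc |= 75<<21 -> acc=157677186 shift=28 [end]
Varint 6: bytes[14:18] = 82 ED 97 4B -> value 157677186 (4 byte(s))

Answer: 1 3 4 3 3 4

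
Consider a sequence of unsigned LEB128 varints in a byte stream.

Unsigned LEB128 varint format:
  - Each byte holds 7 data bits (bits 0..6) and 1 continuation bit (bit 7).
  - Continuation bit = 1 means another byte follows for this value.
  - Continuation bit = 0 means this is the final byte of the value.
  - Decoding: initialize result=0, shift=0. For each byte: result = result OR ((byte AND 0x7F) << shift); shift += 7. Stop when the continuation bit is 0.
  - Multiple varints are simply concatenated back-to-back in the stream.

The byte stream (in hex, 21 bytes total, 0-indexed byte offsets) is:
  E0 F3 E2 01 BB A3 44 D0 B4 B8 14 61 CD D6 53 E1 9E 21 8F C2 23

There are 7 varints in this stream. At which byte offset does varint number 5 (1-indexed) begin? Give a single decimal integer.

Answer: 12

Derivation:
  byte[0]=0xE0 cont=1 payload=0x60=96: acc |= 96<<0 -> acc=96 shift=7
  byte[1]=0xF3 cont=1 payload=0x73=115: acc |= 115<<7 -> acc=14816 shift=14
  byte[2]=0xE2 cont=1 payload=0x62=98: acc |= 98<<14 -> acc=1620448 shift=21
  byte[3]=0x01 cont=0 payload=0x01=1: acc |= 1<<21 -> acc=3717600 shift=28 [end]
Varint 1: bytes[0:4] = E0 F3 E2 01 -> value 3717600 (4 byte(s))
  byte[4]=0xBB cont=1 payload=0x3B=59: acc |= 59<<0 -> acc=59 shift=7
  byte[5]=0xA3 cont=1 payload=0x23=35: acc |= 35<<7 -> acc=4539 shift=14
  byte[6]=0x44 cont=0 payload=0x44=68: acc |= 68<<14 -> acc=1118651 shift=21 [end]
Varint 2: bytes[4:7] = BB A3 44 -> value 1118651 (3 byte(s))
  byte[7]=0xD0 cont=1 payload=0x50=80: acc |= 80<<0 -> acc=80 shift=7
  byte[8]=0xB4 cont=1 payload=0x34=52: acc |= 52<<7 -> acc=6736 shift=14
  byte[9]=0xB8 cont=1 payload=0x38=56: acc |= 56<<14 -> acc=924240 shift=21
  byte[10]=0x14 cont=0 payload=0x14=20: acc |= 20<<21 -> acc=42867280 shift=28 [end]
Varint 3: bytes[7:11] = D0 B4 B8 14 -> value 42867280 (4 byte(s))
  byte[11]=0x61 cont=0 payload=0x61=97: acc |= 97<<0 -> acc=97 shift=7 [end]
Varint 4: bytes[11:12] = 61 -> value 97 (1 byte(s))
  byte[12]=0xCD cont=1 payload=0x4D=77: acc |= 77<<0 -> acc=77 shift=7
  byte[13]=0xD6 cont=1 payload=0x56=86: acc |= 86<<7 -> acc=11085 shift=14
  byte[14]=0x53 cont=0 payload=0x53=83: acc |= 83<<14 -> acc=1370957 shift=21 [end]
Varint 5: bytes[12:15] = CD D6 53 -> value 1370957 (3 byte(s))
  byte[15]=0xE1 cont=1 payload=0x61=97: acc |= 97<<0 -> acc=97 shift=7
  byte[16]=0x9E cont=1 payload=0x1E=30: acc |= 30<<7 -> acc=3937 shift=14
  byte[17]=0x21 cont=0 payload=0x21=33: acc |= 33<<14 -> acc=544609 shift=21 [end]
Varint 6: bytes[15:18] = E1 9E 21 -> value 544609 (3 byte(s))
  byte[18]=0x8F cont=1 payload=0x0F=15: acc |= 15<<0 -> acc=15 shift=7
  byte[19]=0xC2 cont=1 payload=0x42=66: acc |= 66<<7 -> acc=8463 shift=14
  byte[20]=0x23 cont=0 payload=0x23=35: acc |= 35<<14 -> acc=581903 shift=21 [end]
Varint 7: bytes[18:21] = 8F C2 23 -> value 581903 (3 byte(s))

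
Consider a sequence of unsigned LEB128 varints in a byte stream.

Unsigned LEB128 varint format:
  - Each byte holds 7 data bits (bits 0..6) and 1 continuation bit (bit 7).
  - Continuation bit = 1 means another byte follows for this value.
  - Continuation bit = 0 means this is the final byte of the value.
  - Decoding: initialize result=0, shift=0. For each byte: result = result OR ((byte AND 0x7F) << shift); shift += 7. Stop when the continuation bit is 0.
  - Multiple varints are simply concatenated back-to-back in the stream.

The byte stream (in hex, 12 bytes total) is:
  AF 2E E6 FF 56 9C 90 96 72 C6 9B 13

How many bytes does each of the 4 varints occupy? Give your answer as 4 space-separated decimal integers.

  byte[0]=0xAF cont=1 payload=0x2F=47: acc |= 47<<0 -> acc=47 shift=7
  byte[1]=0x2E cont=0 payload=0x2E=46: acc |= 46<<7 -> acc=5935 shift=14 [end]
Varint 1: bytes[0:2] = AF 2E -> value 5935 (2 byte(s))
  byte[2]=0xE6 cont=1 payload=0x66=102: acc |= 102<<0 -> acc=102 shift=7
  byte[3]=0xFF cont=1 payload=0x7F=127: acc |= 127<<7 -> acc=16358 shift=14
  byte[4]=0x56 cont=0 payload=0x56=86: acc |= 86<<14 -> acc=1425382 shift=21 [end]
Varint 2: bytes[2:5] = E6 FF 56 -> value 1425382 (3 byte(s))
  byte[5]=0x9C cont=1 payload=0x1C=28: acc |= 28<<0 -> acc=28 shift=7
  byte[6]=0x90 cont=1 payload=0x10=16: acc |= 16<<7 -> acc=2076 shift=14
  byte[7]=0x96 cont=1 payload=0x16=22: acc |= 22<<14 -> acc=362524 shift=21
  byte[8]=0x72 cont=0 payload=0x72=114: acc |= 114<<21 -> acc=239437852 shift=28 [end]
Varint 3: bytes[5:9] = 9C 90 96 72 -> value 239437852 (4 byte(s))
  byte[9]=0xC6 cont=1 payload=0x46=70: acc |= 70<<0 -> acc=70 shift=7
  byte[10]=0x9B cont=1 payload=0x1B=27: acc |= 27<<7 -> acc=3526 shift=14
  byte[11]=0x13 cont=0 payload=0x13=19: acc |= 19<<14 -> acc=314822 shift=21 [end]
Varint 4: bytes[9:12] = C6 9B 13 -> value 314822 (3 byte(s))

Answer: 2 3 4 3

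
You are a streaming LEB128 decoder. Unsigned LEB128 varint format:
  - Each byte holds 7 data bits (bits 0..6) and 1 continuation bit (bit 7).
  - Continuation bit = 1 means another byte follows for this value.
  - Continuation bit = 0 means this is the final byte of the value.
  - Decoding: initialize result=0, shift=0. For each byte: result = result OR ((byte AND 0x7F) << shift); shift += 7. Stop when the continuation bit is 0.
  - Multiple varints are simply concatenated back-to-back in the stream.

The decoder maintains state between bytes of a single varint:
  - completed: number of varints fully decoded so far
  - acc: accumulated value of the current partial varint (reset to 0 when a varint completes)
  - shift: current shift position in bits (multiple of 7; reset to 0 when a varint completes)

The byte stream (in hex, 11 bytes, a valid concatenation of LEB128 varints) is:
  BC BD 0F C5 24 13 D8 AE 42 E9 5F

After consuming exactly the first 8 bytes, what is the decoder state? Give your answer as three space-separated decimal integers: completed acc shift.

byte[0]=0xBC cont=1 payload=0x3C: acc |= 60<<0 -> completed=0 acc=60 shift=7
byte[1]=0xBD cont=1 payload=0x3D: acc |= 61<<7 -> completed=0 acc=7868 shift=14
byte[2]=0x0F cont=0 payload=0x0F: varint #1 complete (value=253628); reset -> completed=1 acc=0 shift=0
byte[3]=0xC5 cont=1 payload=0x45: acc |= 69<<0 -> completed=1 acc=69 shift=7
byte[4]=0x24 cont=0 payload=0x24: varint #2 complete (value=4677); reset -> completed=2 acc=0 shift=0
byte[5]=0x13 cont=0 payload=0x13: varint #3 complete (value=19); reset -> completed=3 acc=0 shift=0
byte[6]=0xD8 cont=1 payload=0x58: acc |= 88<<0 -> completed=3 acc=88 shift=7
byte[7]=0xAE cont=1 payload=0x2E: acc |= 46<<7 -> completed=3 acc=5976 shift=14

Answer: 3 5976 14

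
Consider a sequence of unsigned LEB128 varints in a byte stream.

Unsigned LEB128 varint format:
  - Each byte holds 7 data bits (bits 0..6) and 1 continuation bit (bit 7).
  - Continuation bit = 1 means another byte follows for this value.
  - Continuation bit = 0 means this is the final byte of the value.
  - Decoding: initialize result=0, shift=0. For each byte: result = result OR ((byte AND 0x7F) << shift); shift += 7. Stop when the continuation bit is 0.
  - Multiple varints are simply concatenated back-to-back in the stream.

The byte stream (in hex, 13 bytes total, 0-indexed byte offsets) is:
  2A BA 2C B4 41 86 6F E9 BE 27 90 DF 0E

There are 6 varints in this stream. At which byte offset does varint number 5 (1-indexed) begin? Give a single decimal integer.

Answer: 7

Derivation:
  byte[0]=0x2A cont=0 payload=0x2A=42: acc |= 42<<0 -> acc=42 shift=7 [end]
Varint 1: bytes[0:1] = 2A -> value 42 (1 byte(s))
  byte[1]=0xBA cont=1 payload=0x3A=58: acc |= 58<<0 -> acc=58 shift=7
  byte[2]=0x2C cont=0 payload=0x2C=44: acc |= 44<<7 -> acc=5690 shift=14 [end]
Varint 2: bytes[1:3] = BA 2C -> value 5690 (2 byte(s))
  byte[3]=0xB4 cont=1 payload=0x34=52: acc |= 52<<0 -> acc=52 shift=7
  byte[4]=0x41 cont=0 payload=0x41=65: acc |= 65<<7 -> acc=8372 shift=14 [end]
Varint 3: bytes[3:5] = B4 41 -> value 8372 (2 byte(s))
  byte[5]=0x86 cont=1 payload=0x06=6: acc |= 6<<0 -> acc=6 shift=7
  byte[6]=0x6F cont=0 payload=0x6F=111: acc |= 111<<7 -> acc=14214 shift=14 [end]
Varint 4: bytes[5:7] = 86 6F -> value 14214 (2 byte(s))
  byte[7]=0xE9 cont=1 payload=0x69=105: acc |= 105<<0 -> acc=105 shift=7
  byte[8]=0xBE cont=1 payload=0x3E=62: acc |= 62<<7 -> acc=8041 shift=14
  byte[9]=0x27 cont=0 payload=0x27=39: acc |= 39<<14 -> acc=647017 shift=21 [end]
Varint 5: bytes[7:10] = E9 BE 27 -> value 647017 (3 byte(s))
  byte[10]=0x90 cont=1 payload=0x10=16: acc |= 16<<0 -> acc=16 shift=7
  byte[11]=0xDF cont=1 payload=0x5F=95: acc |= 95<<7 -> acc=12176 shift=14
  byte[12]=0x0E cont=0 payload=0x0E=14: acc |= 14<<14 -> acc=241552 shift=21 [end]
Varint 6: bytes[10:13] = 90 DF 0E -> value 241552 (3 byte(s))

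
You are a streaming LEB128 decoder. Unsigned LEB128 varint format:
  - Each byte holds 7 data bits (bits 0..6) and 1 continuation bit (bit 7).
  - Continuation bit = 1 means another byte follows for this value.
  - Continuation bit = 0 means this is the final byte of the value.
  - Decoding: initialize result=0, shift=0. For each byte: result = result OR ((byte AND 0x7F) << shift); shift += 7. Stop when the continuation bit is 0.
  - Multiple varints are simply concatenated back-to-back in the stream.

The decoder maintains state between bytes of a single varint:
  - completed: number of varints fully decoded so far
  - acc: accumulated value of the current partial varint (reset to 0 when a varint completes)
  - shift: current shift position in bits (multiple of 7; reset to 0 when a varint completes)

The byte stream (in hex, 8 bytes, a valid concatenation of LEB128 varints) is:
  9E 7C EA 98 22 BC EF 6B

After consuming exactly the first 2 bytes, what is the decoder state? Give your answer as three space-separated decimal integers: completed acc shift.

byte[0]=0x9E cont=1 payload=0x1E: acc |= 30<<0 -> completed=0 acc=30 shift=7
byte[1]=0x7C cont=0 payload=0x7C: varint #1 complete (value=15902); reset -> completed=1 acc=0 shift=0

Answer: 1 0 0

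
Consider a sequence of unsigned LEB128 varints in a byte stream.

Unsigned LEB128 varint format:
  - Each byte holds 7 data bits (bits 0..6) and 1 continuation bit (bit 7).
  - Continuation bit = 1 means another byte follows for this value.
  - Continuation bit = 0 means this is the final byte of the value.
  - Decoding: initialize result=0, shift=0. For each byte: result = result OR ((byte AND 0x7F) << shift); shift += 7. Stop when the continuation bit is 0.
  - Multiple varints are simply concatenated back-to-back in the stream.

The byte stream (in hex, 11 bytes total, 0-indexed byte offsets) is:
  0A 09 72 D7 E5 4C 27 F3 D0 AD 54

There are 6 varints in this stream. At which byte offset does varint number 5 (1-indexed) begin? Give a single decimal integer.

  byte[0]=0x0A cont=0 payload=0x0A=10: acc |= 10<<0 -> acc=10 shift=7 [end]
Varint 1: bytes[0:1] = 0A -> value 10 (1 byte(s))
  byte[1]=0x09 cont=0 payload=0x09=9: acc |= 9<<0 -> acc=9 shift=7 [end]
Varint 2: bytes[1:2] = 09 -> value 9 (1 byte(s))
  byte[2]=0x72 cont=0 payload=0x72=114: acc |= 114<<0 -> acc=114 shift=7 [end]
Varint 3: bytes[2:3] = 72 -> value 114 (1 byte(s))
  byte[3]=0xD7 cont=1 payload=0x57=87: acc |= 87<<0 -> acc=87 shift=7
  byte[4]=0xE5 cont=1 payload=0x65=101: acc |= 101<<7 -> acc=13015 shift=14
  byte[5]=0x4C cont=0 payload=0x4C=76: acc |= 76<<14 -> acc=1258199 shift=21 [end]
Varint 4: bytes[3:6] = D7 E5 4C -> value 1258199 (3 byte(s))
  byte[6]=0x27 cont=0 payload=0x27=39: acc |= 39<<0 -> acc=39 shift=7 [end]
Varint 5: bytes[6:7] = 27 -> value 39 (1 byte(s))
  byte[7]=0xF3 cont=1 payload=0x73=115: acc |= 115<<0 -> acc=115 shift=7
  byte[8]=0xD0 cont=1 payload=0x50=80: acc |= 80<<7 -> acc=10355 shift=14
  byte[9]=0xAD cont=1 payload=0x2D=45: acc |= 45<<14 -> acc=747635 shift=21
  byte[10]=0x54 cont=0 payload=0x54=84: acc |= 84<<21 -> acc=176908403 shift=28 [end]
Varint 6: bytes[7:11] = F3 D0 AD 54 -> value 176908403 (4 byte(s))

Answer: 6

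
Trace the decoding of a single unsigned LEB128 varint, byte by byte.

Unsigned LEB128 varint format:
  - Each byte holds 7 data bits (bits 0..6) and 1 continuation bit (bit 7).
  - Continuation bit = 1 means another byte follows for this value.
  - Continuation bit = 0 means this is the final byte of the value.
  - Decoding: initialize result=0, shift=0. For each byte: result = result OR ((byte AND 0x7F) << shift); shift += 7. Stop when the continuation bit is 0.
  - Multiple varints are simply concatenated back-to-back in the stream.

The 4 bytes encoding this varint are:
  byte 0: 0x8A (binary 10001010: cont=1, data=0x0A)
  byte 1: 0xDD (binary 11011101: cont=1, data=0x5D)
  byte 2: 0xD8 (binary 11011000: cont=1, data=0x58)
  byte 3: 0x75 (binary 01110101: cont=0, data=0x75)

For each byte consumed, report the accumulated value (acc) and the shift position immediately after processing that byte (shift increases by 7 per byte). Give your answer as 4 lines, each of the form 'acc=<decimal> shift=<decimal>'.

byte 0=0x8A: payload=0x0A=10, contrib = 10<<0 = 10; acc -> 10, shift -> 7
byte 1=0xDD: payload=0x5D=93, contrib = 93<<7 = 11904; acc -> 11914, shift -> 14
byte 2=0xD8: payload=0x58=88, contrib = 88<<14 = 1441792; acc -> 1453706, shift -> 21
byte 3=0x75: payload=0x75=117, contrib = 117<<21 = 245366784; acc -> 246820490, shift -> 28

Answer: acc=10 shift=7
acc=11914 shift=14
acc=1453706 shift=21
acc=246820490 shift=28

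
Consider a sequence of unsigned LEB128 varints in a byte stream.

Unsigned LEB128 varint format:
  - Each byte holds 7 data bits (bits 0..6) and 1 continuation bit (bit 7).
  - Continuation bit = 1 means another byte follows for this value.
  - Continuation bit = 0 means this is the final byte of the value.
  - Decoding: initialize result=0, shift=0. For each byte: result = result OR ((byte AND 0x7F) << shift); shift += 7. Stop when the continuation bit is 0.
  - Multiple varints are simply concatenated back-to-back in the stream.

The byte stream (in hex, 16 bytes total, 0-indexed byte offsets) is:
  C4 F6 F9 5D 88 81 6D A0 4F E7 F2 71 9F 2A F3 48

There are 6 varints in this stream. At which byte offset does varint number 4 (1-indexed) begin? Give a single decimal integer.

  byte[0]=0xC4 cont=1 payload=0x44=68: acc |= 68<<0 -> acc=68 shift=7
  byte[1]=0xF6 cont=1 payload=0x76=118: acc |= 118<<7 -> acc=15172 shift=14
  byte[2]=0xF9 cont=1 payload=0x79=121: acc |= 121<<14 -> acc=1997636 shift=21
  byte[3]=0x5D cont=0 payload=0x5D=93: acc |= 93<<21 -> acc=197032772 shift=28 [end]
Varint 1: bytes[0:4] = C4 F6 F9 5D -> value 197032772 (4 byte(s))
  byte[4]=0x88 cont=1 payload=0x08=8: acc |= 8<<0 -> acc=8 shift=7
  byte[5]=0x81 cont=1 payload=0x01=1: acc |= 1<<7 -> acc=136 shift=14
  byte[6]=0x6D cont=0 payload=0x6D=109: acc |= 109<<14 -> acc=1785992 shift=21 [end]
Varint 2: bytes[4:7] = 88 81 6D -> value 1785992 (3 byte(s))
  byte[7]=0xA0 cont=1 payload=0x20=32: acc |= 32<<0 -> acc=32 shift=7
  byte[8]=0x4F cont=0 payload=0x4F=79: acc |= 79<<7 -> acc=10144 shift=14 [end]
Varint 3: bytes[7:9] = A0 4F -> value 10144 (2 byte(s))
  byte[9]=0xE7 cont=1 payload=0x67=103: acc |= 103<<0 -> acc=103 shift=7
  byte[10]=0xF2 cont=1 payload=0x72=114: acc |= 114<<7 -> acc=14695 shift=14
  byte[11]=0x71 cont=0 payload=0x71=113: acc |= 113<<14 -> acc=1866087 shift=21 [end]
Varint 4: bytes[9:12] = E7 F2 71 -> value 1866087 (3 byte(s))
  byte[12]=0x9F cont=1 payload=0x1F=31: acc |= 31<<0 -> acc=31 shift=7
  byte[13]=0x2A cont=0 payload=0x2A=42: acc |= 42<<7 -> acc=5407 shift=14 [end]
Varint 5: bytes[12:14] = 9F 2A -> value 5407 (2 byte(s))
  byte[14]=0xF3 cont=1 payload=0x73=115: acc |= 115<<0 -> acc=115 shift=7
  byte[15]=0x48 cont=0 payload=0x48=72: acc |= 72<<7 -> acc=9331 shift=14 [end]
Varint 6: bytes[14:16] = F3 48 -> value 9331 (2 byte(s))

Answer: 9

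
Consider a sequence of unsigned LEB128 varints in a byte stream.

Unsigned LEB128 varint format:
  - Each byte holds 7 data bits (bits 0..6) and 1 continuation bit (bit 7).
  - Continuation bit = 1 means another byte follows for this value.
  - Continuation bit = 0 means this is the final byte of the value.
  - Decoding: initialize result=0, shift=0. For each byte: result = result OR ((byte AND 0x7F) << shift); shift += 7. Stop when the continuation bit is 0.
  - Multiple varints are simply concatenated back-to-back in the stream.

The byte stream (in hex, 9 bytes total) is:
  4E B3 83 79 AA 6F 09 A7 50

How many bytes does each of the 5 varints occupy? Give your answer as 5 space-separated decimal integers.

Answer: 1 3 2 1 2

Derivation:
  byte[0]=0x4E cont=0 payload=0x4E=78: acc |= 78<<0 -> acc=78 shift=7 [end]
Varint 1: bytes[0:1] = 4E -> value 78 (1 byte(s))
  byte[1]=0xB3 cont=1 payload=0x33=51: acc |= 51<<0 -> acc=51 shift=7
  byte[2]=0x83 cont=1 payload=0x03=3: acc |= 3<<7 -> acc=435 shift=14
  byte[3]=0x79 cont=0 payload=0x79=121: acc |= 121<<14 -> acc=1982899 shift=21 [end]
Varint 2: bytes[1:4] = B3 83 79 -> value 1982899 (3 byte(s))
  byte[4]=0xAA cont=1 payload=0x2A=42: acc |= 42<<0 -> acc=42 shift=7
  byte[5]=0x6F cont=0 payload=0x6F=111: acc |= 111<<7 -> acc=14250 shift=14 [end]
Varint 3: bytes[4:6] = AA 6F -> value 14250 (2 byte(s))
  byte[6]=0x09 cont=0 payload=0x09=9: acc |= 9<<0 -> acc=9 shift=7 [end]
Varint 4: bytes[6:7] = 09 -> value 9 (1 byte(s))
  byte[7]=0xA7 cont=1 payload=0x27=39: acc |= 39<<0 -> acc=39 shift=7
  byte[8]=0x50 cont=0 payload=0x50=80: acc |= 80<<7 -> acc=10279 shift=14 [end]
Varint 5: bytes[7:9] = A7 50 -> value 10279 (2 byte(s))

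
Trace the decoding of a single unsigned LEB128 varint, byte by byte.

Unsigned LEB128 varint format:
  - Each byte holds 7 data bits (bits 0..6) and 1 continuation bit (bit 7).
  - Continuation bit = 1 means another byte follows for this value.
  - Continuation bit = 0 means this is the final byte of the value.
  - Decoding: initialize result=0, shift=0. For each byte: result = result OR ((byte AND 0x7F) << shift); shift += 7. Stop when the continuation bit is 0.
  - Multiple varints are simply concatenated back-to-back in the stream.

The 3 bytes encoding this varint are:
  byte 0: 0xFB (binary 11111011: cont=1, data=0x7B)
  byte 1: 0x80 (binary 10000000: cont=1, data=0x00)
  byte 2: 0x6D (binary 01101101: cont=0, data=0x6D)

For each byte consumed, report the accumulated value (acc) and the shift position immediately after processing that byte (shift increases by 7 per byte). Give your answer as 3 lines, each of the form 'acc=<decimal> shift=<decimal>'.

byte 0=0xFB: payload=0x7B=123, contrib = 123<<0 = 123; acc -> 123, shift -> 7
byte 1=0x80: payload=0x00=0, contrib = 0<<7 = 0; acc -> 123, shift -> 14
byte 2=0x6D: payload=0x6D=109, contrib = 109<<14 = 1785856; acc -> 1785979, shift -> 21

Answer: acc=123 shift=7
acc=123 shift=14
acc=1785979 shift=21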